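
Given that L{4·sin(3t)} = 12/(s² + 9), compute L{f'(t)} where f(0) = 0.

L{f'(t)} = s·F(s) - f(0) = s·12/(s² + 9) - 0 = 12s/(s² + 9)

Final answer: 12s/(s² + 9)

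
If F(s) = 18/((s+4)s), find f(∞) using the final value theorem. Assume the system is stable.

f(∞) = lim_{s→0} sF(s) = lim_{s→0} 18/(s+4) = 9/2

Final answer: 9/2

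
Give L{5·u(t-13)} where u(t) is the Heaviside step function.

L{u(t-a)} = e^(-as)/s. Here a=13, so L{u(t-13)} = e^(-13s)/s, and L{5·u(t-13)} = 5·e^(-13s)/s

Final answer: 5·e^(-13s)/s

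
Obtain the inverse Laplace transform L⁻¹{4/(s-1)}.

L⁻¹{1/(s-a)} = e^(at), so L⁻¹{1/(s-1)} = e^t, and L⁻¹{4/(s-1)} = 4·e^t

Final answer: 4·e^t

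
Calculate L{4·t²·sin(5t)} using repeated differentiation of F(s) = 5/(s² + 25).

F(s) = 5/(s² + 25). F'(s) = -10s/(s² + 25)². F''(s) = -10(25 - 3s²)/(s² + 25)³ = (30s² - 250)/(s² + 25)³. So L{t²·sin(5t)} = (-1)² F''(s) = (30s² - 250)/(s² + 25)³. Then L{4·t²·sin(5t)} = 4·(30s² - 250)/(s² + 25)³ = (120s² - 1000)/(s² + 25)³

Final answer: (120s² - 1000)/(s² + 25)³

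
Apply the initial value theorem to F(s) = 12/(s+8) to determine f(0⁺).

f(0⁺) = lim_{s→∞} s·12/(s+8) = lim_{s→∞} 12s/(s+8) = 12

Final answer: 12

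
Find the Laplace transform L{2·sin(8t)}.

L{sin(ωt)} = ω/(s² + ω²), so L{sin(8t)} = 8/(s² + 64). Then L{2·sin(8t)} = 2·8/(s² + 64) = 16/(s² + 64)

Final answer: 16/(s² + 64)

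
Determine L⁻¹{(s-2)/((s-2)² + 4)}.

Using frequency shift: L⁻¹{(s-a)/((s-a)² + b²)} = e^(at)cos(bt). Here a=2, b=2

Final answer: e^(2t)·cos(2t)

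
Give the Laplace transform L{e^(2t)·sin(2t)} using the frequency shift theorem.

Frequency shift: L{e^(at)f(t)} = F(s-a). L{e^(2t)·sin(2t)} = 2/((s-2)² + 4)

Final answer: 2/((s-2)² + 4)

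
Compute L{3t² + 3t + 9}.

L{3t² + 3t + 9} = 3·2/s³ + 3/s² + 9/s = 6/s³ + 3/s² + 9/s

Final answer: 6/s³ + 3/s² + 9/s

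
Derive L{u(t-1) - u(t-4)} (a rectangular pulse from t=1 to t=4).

L{u(t-a)} = e^(-as)/s. L{u(t-1) - u(t-4)} = (e^(-s) - e^(-4s))/s

Final answer: (e^(-s) - e^(-4s))/s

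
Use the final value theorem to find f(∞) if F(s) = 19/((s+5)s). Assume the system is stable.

f(∞) = lim_{s→0} sF(s) = lim_{s→0} 19/(s+5) = 19/5

Final answer: 19/5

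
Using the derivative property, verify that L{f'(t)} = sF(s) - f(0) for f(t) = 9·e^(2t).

f'(t) = 18e^(2t). Direct: L{f'(t)} = 18/(s-2). Property: s·9/(s-2) - 9 = (9s - 9(s-2))/(s-2) = 18/(s-2). ✓

Final answer: 18/(s-2)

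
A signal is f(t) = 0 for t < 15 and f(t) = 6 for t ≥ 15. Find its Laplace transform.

f(t) = 6·u(t-15). L{u(t-15)} = e^(-15s)/s, so L{f(t)} = 6·e^(-15s)/s

Final answer: 6·e^(-15s)/s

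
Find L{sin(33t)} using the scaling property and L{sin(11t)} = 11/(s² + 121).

Using L{f(at)} = (1/a)F(s/a) with a=3: L{sin(33t)} = (1/3) · 11/((s/3)² + 121) = (1/3) · 11·9/(s² + 1089) = 33/(s² + 1089)

Final answer: 33/(s² + 1089)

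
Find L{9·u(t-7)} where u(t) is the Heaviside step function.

L{u(t-a)} = e^(-as)/s. Here a=7, so L{u(t-7)} = e^(-7s)/s, and L{9·u(t-7)} = 9·e^(-7s)/s

Final answer: 9·e^(-7s)/s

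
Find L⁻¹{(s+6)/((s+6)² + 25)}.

Using frequency shift: L⁻¹{(s-a)/((s-a)² + b²)} = e^(at)cos(bt). Here a=-6, b=5

Final answer: e^(-6t)·cos(5t)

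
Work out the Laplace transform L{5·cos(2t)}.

L{cos(ωt)} = s/(s² + ω²), so L{cos(2t)} = s/(s² + 4). Then L{5·cos(2t)} = 5·s/(s² + 4) = 5s/(s² + 4)

Final answer: 5s/(s² + 4)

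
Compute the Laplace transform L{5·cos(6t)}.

L{cos(ωt)} = s/(s² + ω²), so L{cos(6t)} = s/(s² + 36). Then L{5·cos(6t)} = 5·s/(s² + 36) = 5s/(s² + 36)

Final answer: 5s/(s² + 36)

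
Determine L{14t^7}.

L{t^n} = n!/s^(n+1). So L{14t^7} = 14·7!/s^8 = 70560/s^8

Final answer: 70560/s^8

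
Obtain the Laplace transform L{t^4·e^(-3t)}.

L{t^n·e^(at)} = n!/(s-a)^(n+1), so L{t^4·e^(-3t)} = 24/(s+3)^5

Final answer: 24/(s+3)^5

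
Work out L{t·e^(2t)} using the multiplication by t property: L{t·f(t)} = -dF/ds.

Using L{t^n·e^(at)} = n!/(s-a)^(n+1), L{t·e^(2t)} = 1/(s-2)^2

Final answer: 1/(s-2)^2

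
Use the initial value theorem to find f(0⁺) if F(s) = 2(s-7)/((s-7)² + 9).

f(0⁺) = lim_{s→∞} sF(s) = lim_{s→∞} 2s(s-7)/((s-7)² + 9) = 2

Final answer: 2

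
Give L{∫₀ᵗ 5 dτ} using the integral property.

L{∫₀ᵗ f(τ)dτ} = F(s)/s with f(t) = 5. F(s) = 5/s, so L{∫₀ᵗ 5 dτ} = (5/s)/s = 5/s². (Check: ∫₀ᵗ 5 dτ = 5t.)

Final answer: 5/s²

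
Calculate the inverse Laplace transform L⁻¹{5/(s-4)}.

L⁻¹{1/(s-a)} = e^(at), so L⁻¹{1/(s-4)} = e^(4t), and L⁻¹{5/(s-4)} = 5·e^(4t)

Final answer: 5·e^(4t)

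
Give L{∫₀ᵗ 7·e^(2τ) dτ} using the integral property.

L{∫₀ᵗ f(τ)dτ} = F(s)/s with F(s) = 7/(s-2), so L{∫₀ᵗ 7·e^(2τ) dτ} = 7/(s(s-2))

Final answer: 7/(s(s-2))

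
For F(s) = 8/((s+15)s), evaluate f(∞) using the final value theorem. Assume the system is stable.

f(∞) = lim_{s→0} sF(s) = lim_{s→0} 8/(s+15) = 8/15

Final answer: 8/15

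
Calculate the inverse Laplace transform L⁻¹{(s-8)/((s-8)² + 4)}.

Using frequency shift, L⁻¹{(s-8)/((s-8)² + 4)} = e^(8t)·cos(2t)

Final answer: e^(8t)·cos(2t)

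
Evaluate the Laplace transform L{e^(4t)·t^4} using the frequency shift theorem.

L{e^(at)·t^n} = n!/(s-a)^(n+1), so L{e^(4t)·t^4} = 24/(s-4)^5

Final answer: 24/(s-4)^5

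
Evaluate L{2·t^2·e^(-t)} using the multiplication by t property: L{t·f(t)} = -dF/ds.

Using L{t^n·e^(at)} = n!/(s-a)^(n+1), L{t^2·e^(-t)} = 2/(s+1)^3, so L{2·t^2·e^(-t)} = 2·2/(s+1)^3 = 4/(s+1)^3

Final answer: 4/(s+1)^3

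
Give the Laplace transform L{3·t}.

L{t^n} = n!/s^(n+1), so L{t} = 1/s^2. Then L{3·t} = 3·1/s^2 = 3/s^2

Final answer: 3/s^2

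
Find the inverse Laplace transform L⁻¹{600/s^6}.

L⁻¹{n!/s^(n+1)} = t^n with n=5. So L⁻¹{120/s^6} = t^5, and L⁻¹{600/s^6} = (600/120)·t^5 = 5·t^5

Final answer: 5·t^5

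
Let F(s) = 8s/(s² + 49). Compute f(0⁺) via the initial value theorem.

f(0⁺) = lim_{s→∞} s·8s/(s² + 49) = lim_{s→∞} 8s²/(s² + 49) = 8

Final answer: 8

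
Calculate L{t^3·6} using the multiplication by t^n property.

L{6} = 6/s. d^1/ds^1[1/s] = -1/s². d^2/ds^2[1/s] = 2/s^3. d^3/ds^3[1/s] = -6/s^4. So L{t^3} = (-1)^{3}·-6/s^4 = 6/s^4. Then L{t^3·6} = 6·6/s^4 = 36/s^4

Final answer: 36/s^4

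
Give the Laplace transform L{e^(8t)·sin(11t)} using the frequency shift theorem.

Frequency shift: L{e^(at)f(t)} = F(s-a). L{e^(8t)·sin(11t)} = 11/((s-8)² + 121)

Final answer: 11/((s-8)² + 121)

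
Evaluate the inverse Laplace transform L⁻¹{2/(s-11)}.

L⁻¹{1/(s-a)} = e^(at), so L⁻¹{1/(s-11)} = e^(11t), and L⁻¹{2/(s-11)} = 2·e^(11t)

Final answer: 2·e^(11t)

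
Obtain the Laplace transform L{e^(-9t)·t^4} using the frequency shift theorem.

L{e^(at)·t^n} = n!/(s-a)^(n+1), so L{e^(-9t)·t^4} = 24/(s+9)^5

Final answer: 24/(s+9)^5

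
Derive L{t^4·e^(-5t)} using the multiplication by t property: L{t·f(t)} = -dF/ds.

Using L{t^n·e^(at)} = n!/(s-a)^(n+1), L{t^4·e^(-5t)} = 24/(s+5)^5

Final answer: 24/(s+5)^5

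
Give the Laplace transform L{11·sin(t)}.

L{sin(ωt)} = ω/(s² + ω²), so L{sin(t)} = 1/(s² + 1). Then L{11·sin(t)} = 11·1/(s² + 1) = 11/(s² + 1)

Final answer: 11/(s² + 1)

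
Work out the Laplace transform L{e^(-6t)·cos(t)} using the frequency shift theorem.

Frequency shift: L{e^(at)f(t)} = F(s-a). L{e^(-6t)·cos(t)} = (s+6)/((s+6)² + 1)

Final answer: (s+6)/((s+6)² + 1)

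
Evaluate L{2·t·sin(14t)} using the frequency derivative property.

L{sin(14t)} = 14/(s² + 196). By L{t·f(t)} = -F'(s): -d/ds[14/(s² + 196)] = -(14)·(-2s)/(s² + 196)² = 28s/(s² + 196)². Then L{2·t·sin(14t)} = 2·28s/(s² + 196)² = 56s/(s² + 196)²

Final answer: 56s/(s² + 196)²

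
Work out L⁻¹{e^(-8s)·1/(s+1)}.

L⁻¹{1/(s+1)} = e^(-t). By the time shift theorem, L⁻¹{e^(-as)F(s)} = u(t-a)f(t-a) with a=8, so L⁻¹{e^(-8s)·1/(s+1)} = u(t-8)·e^(-(t-8))

Final answer: u(t-8)·e^(-(t-8))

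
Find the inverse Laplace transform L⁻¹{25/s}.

L⁻¹{c/s} = c, so L⁻¹{25/s} = 25

Final answer: 25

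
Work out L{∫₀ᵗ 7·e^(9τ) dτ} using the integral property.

L{∫₀ᵗ f(τ)dτ} = F(s)/s with F(s) = 7/(s-9), so L{∫₀ᵗ 7·e^(9τ) dτ} = 7/(s(s-9))

Final answer: 7/(s(s-9))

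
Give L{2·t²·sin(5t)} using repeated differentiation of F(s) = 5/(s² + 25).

F(s) = 5/(s² + 25). F'(s) = -10s/(s² + 25)². F''(s) = -10(25 - 3s²)/(s² + 25)³ = (30s² - 250)/(s² + 25)³. So L{t²·sin(5t)} = (-1)² F''(s) = (30s² - 250)/(s² + 25)³. Then L{2·t²·sin(5t)} = 2·(30s² - 250)/(s² + 25)³ = (60s² - 500)/(s² + 25)³

Final answer: (60s² - 500)/(s² + 25)³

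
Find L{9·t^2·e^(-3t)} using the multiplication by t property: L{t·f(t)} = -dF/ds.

Using L{t^n·e^(at)} = n!/(s-a)^(n+1), L{t^2·e^(-3t)} = 2/(s+3)^3, so L{9·t^2·e^(-3t)} = 9·2/(s+3)^3 = 18/(s+3)^3

Final answer: 18/(s+3)^3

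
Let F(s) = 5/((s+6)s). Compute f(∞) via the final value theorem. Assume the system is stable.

f(∞) = lim_{s→0} sF(s) = lim_{s→0} 5/(s+6) = 5/6

Final answer: 5/6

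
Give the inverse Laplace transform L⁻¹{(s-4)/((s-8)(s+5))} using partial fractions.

Using partial fractions, f(t) = (4e^(8t) + 9e^(-5t))/13

Final answer: (4e^(8t) + 9e^(-5t))/13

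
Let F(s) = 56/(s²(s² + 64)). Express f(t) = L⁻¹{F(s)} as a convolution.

56/(s²(s² + 64)) = (1/s²)·(56/(s² + 64)) = L{t}·L{7·sin(8t)}. So f(t) = t*(7·sin(8t)) = ∫₀ᵗ 7τ·sin(8(t-τ)) dτ

Final answer: ∫₀ᵗ 7τ·sin(8(t-τ)) dτ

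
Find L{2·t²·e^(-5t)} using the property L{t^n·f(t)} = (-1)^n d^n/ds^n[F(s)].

L{e^(-5t)} = 1/(s+5). d/ds[1/(s+5)] = -1/(s+5)². d²/ds²[1/(s+5)] = 2/(s+5)³. So L{t²·e^(-5t)} = (-1)² · 2/(s+5)³ = 2/(s+5)³. Then L{2·t²·e^(-5t)} = 2·2/(s+5)³ = 4/(s+5)³

Final answer: 4/(s+5)³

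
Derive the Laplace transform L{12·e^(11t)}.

L{e^(at)} = 1/(s-a), so L{e^(11t)} = 1/(s-11). Then L{12·e^(11t)} = 12/(s-11)

Final answer: 12/(s-11)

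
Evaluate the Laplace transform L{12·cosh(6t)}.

L{cosh(ωt)} = s/(s² - ω²), so L{cosh(6t)} = s/(s² - 36). Then L{12·cosh(6t)} = 12·s/(s² - 36) = 12s/(s² - 36)

Final answer: 12s/(s² - 36)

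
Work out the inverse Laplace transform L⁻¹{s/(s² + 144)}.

L⁻¹{s/(s² + 144)} = cos(12t)

Final answer: cos(12t)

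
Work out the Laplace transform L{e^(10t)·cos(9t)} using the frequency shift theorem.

Frequency shift: L{e^(at)f(t)} = F(s-a). L{e^(10t)·cos(9t)} = (s-10)/((s-10)² + 81)

Final answer: (s-10)/((s-10)² + 81)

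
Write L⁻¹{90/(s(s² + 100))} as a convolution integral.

90/(s(s² + 100)) = (1/s)·(90/(s² + 100)) = L{1}·L{9·sin(10t)}. So f(t) = 1*(9·sin(10t)) = ∫₀ᵗ 9·sin(10τ) dτ

Final answer: ∫₀ᵗ 9·sin(10τ) dτ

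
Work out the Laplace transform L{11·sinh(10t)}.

L{sinh(ωt)} = ω/(s² - ω²), so L{sinh(10t)} = 10/(s² - 100). Then L{11·sinh(10t)} = 11·10/(s² - 100) = 110/(s² - 100)

Final answer: 110/(s² - 100)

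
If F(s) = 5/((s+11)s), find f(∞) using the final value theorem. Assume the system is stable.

f(∞) = lim_{s→0} sF(s) = lim_{s→0} 5/(s+11) = 5/11

Final answer: 5/11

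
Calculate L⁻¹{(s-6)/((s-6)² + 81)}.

Using frequency shift: L⁻¹{(s-a)/((s-a)² + b²)} = e^(at)cos(bt). Here a=6, b=9

Final answer: e^(6t)·cos(9t)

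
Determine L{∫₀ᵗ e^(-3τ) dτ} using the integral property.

L{∫₀ᵗ f(τ)dτ} = F(s)/s with F(s) = 1/(s+3), so L{∫₀ᵗ e^(-3τ) dτ} = 1/(s(s+3))

Final answer: 1/(s(s+3))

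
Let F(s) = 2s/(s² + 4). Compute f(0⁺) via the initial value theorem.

f(0⁺) = lim_{s→∞} s·2s/(s² + 4) = lim_{s→∞} 2s²/(s² + 4) = 2

Final answer: 2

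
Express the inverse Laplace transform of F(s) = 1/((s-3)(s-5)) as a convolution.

1/((s-3)(s-5)) = (1/(s-3))·(1/(s-5)) = L{e^(3t)}·L{e^(5t)}. So f(t) = e^(3t)*e^(5t) = ∫₀ᵗ e^(3τ)·e^(5(t-τ)) dτ

Final answer: ∫₀ᵗ e^(3τ)·e^(5(t-τ)) dτ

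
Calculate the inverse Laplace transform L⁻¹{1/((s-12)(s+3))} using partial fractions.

Decompose: A/(s-12) + B/(s+3). A = 1/15, B = -1/15. f(t) = (e^(12t) - e^(-3t))/15

Final answer: (e^(12t) - e^(-3t))/15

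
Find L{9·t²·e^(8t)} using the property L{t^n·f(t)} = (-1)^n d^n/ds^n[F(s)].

L{e^(8t)} = 1/(s-8). d/ds[1/(s-8)] = -1/(s-8)². d²/ds²[1/(s-8)] = 2/(s-8)³. So L{t²·e^(8t)} = (-1)² · 2/(s-8)³ = 2/(s-8)³. Then L{9·t²·e^(8t)} = 9·2/(s-8)³ = 18/(s-8)³

Final answer: 18/(s-8)³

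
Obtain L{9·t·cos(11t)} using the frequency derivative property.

L{cos(11t)} = s/(s² + 121). Derivative: d/ds[s/(s² + 121)] = [(s² + 121) - s·2s]/(s² + 121)² = (121 - s²)/(s² + 121)². So L{t·cos(11t)} = -F'(s) = (s² - 121)/(s² + 121)². Then L{9·t·cos(11t)} = 9·(s² - 121)/(s² + 121)²

Final answer: 9·(s² - 121)/(s² + 121)²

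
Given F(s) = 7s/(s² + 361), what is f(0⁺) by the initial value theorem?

f(0⁺) = lim_{s→∞} s·7s/(s² + 361) = lim_{s→∞} 7s²/(s² + 361) = 7

Final answer: 7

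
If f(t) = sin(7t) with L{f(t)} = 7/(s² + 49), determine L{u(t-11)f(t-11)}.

Time shift theorem: L{u(t-a)f(t-a)} = e^(-as)F(s). Here a=11, F(s) = 7/(s² + 49), so L{u(t-11)f(t-11)} = e^(-11s)·7/(s² + 49)

Final answer: e^(-11s)·7/(s² + 49)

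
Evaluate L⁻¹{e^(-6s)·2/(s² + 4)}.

L⁻¹{2/(s² + 4)} = sin(2t). By the time shift theorem, L⁻¹{e^(-as)F(s)} = u(t-a)f(t-a) with a=6, so L⁻¹{e^(-6s)·2/(s² + 4)} = u(t-6)·sin(2(t-6))

Final answer: u(t-6)·sin(2(t-6))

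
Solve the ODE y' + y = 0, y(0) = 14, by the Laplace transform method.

L{y'} + L{y} = 0. sY - 14 + Y = 0. Y(s+1) = 14. Y = 14/(s+1)

Final answer: y(t) = 14e^(-t)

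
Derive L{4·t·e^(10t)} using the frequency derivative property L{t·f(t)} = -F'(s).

L{e^(10t)} = 1/(s-10). By frequency derivative: L{t·e^(10t)} = -d/ds[1/(s-10)] = -(-1)/(s-10)² = 1/(s-10)². Then L{4·t·e^(10t)} = 4·1/(s-10)² = 4/(s-10)²

Final answer: 4/(s-10)²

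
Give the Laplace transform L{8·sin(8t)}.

L{sin(ωt)} = ω/(s² + ω²), so L{sin(8t)} = 8/(s² + 64). Then L{8·sin(8t)} = 8·8/(s² + 64) = 64/(s² + 64)

Final answer: 64/(s² + 64)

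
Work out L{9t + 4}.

L{9t + 4} = 9·L{t} + 4·L{1} = 9/s² + 4/s

Final answer: 9/s² + 4/s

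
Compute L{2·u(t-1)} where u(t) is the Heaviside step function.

L{u(t-a)} = e^(-as)/s. Here a=1, so L{u(t-1)} = e^(-s)/s, and L{2·u(t-1)} = 2·e^(-s)/s

Final answer: 2·e^(-s)/s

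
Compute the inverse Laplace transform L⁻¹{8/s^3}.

L⁻¹{n!/s^(n+1)} = t^n with n=2. So L⁻¹{2/s^3} = t^2, and L⁻¹{8/s^3} = (8/2)·t^2 = 4·t^2

Final answer: 4·t^2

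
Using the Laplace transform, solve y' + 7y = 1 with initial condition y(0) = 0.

sY + 7Y = 1/s. Y = 1/(s(s+7)). Partial fractions: Y = 1/7/s - 1/7/(s+7)

Final answer: y(t) = 1/7(1 - e^(-7t))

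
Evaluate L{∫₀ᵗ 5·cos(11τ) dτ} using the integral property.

L{∫₀ᵗ f(τ)dτ} = F(s)/s with F(s) = 5s/(s² + 121), so the result is (5s/(s² + 121))/s = 5/(s² + 121)

Final answer: 5/(s² + 121)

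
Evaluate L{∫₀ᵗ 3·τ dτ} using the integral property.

L{∫₀ᵗ f(τ)dτ} = F(s)/s with f(t) = 3t. F(s) = 3/s^2, so L{∫₀ᵗ 3·τ dτ} = (3/s^2)/s = 3/s^3. (Check: ∫₀ᵗ 3·τ dτ = 3t^2/2.)

Final answer: 3/s^3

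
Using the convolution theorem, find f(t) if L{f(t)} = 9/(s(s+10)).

9/(s(s+10)) = (9/s)·(1/(s+10)) = L{9}·L{e^(-10t)}. By convolution, f(t) = 9*e^(-10t) = ∫₀ᵗ 9·e^(-10τ) dτ = 9·(1 - e^(-10t))/10

Final answer: 9·(1 - e^(-10t))/10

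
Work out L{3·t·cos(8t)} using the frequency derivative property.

L{cos(8t)} = s/(s² + 64). Derivative: d/ds[s/(s² + 64)] = [(s² + 64) - s·2s]/(s² + 64)² = (64 - s²)/(s² + 64)². So L{t·cos(8t)} = -F'(s) = (s² - 64)/(s² + 64)². Then L{3·t·cos(8t)} = 3·(s² - 64)/(s² + 64)²

Final answer: 3·(s² - 64)/(s² + 64)²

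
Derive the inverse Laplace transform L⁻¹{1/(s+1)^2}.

L⁻¹{n!/(s-a)^(n+1)} = t^n·e^(at), so L⁻¹{1/(s+1)^2} = t·e^(-t)

Final answer: t·e^(-t)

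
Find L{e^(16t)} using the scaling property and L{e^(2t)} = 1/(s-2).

Using L{f(at)} = (1/a)F(s/a) with a=8 and f(t) = e^(2t): L{e^(16t)} = (1/8) · 1/((s/8)-2) = (1/8) · 8/(s-16) = 1/(s-16)

Final answer: 1/(s-16)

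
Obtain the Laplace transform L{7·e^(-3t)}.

L{e^(at)} = 1/(s-a), so L{e^(-3t)} = 1/(s+3). Then L{7·e^(-3t)} = 7/(s+3)

Final answer: 7/(s+3)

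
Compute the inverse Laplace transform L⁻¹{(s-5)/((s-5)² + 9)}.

Using frequency shift, L⁻¹{(s-5)/((s-5)² + 9)} = e^(5t)·cos(3t)

Final answer: e^(5t)·cos(3t)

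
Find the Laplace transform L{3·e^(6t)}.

L{e^(at)} = 1/(s-a), so L{e^(6t)} = 1/(s-6). Then L{3·e^(6t)} = 3/(s-6)

Final answer: 3/(s-6)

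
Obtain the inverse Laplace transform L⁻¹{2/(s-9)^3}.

L⁻¹{n!/(s-a)^(n+1)} = t^n·e^(at), so L⁻¹{2/(s-9)^3} = t^2·e^(9t)

Final answer: t^2·e^(9t)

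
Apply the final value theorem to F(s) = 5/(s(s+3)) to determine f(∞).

f(∞) = lim_{s→0} s·5/(s(s+3)) = lim_{s→0} 5/(s+3) = 5/3 = 5/3

Final answer: 5/3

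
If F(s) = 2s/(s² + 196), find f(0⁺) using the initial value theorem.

f(0⁺) = lim_{s→∞} s·2s/(s² + 196) = lim_{s→∞} 2s²/(s² + 196) = 2

Final answer: 2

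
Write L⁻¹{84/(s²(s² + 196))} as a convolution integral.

84/(s²(s² + 196)) = (1/s²)·(84/(s² + 196)) = L{t}·L{6·sin(14t)}. So f(t) = t*(6·sin(14t)) = ∫₀ᵗ 6τ·sin(14(t-τ)) dτ

Final answer: ∫₀ᵗ 6τ·sin(14(t-τ)) dτ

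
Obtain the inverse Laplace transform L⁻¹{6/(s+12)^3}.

L⁻¹{n!/(s-a)^(n+1)} = t^n·e^(at) with n=2, a=-12. So L⁻¹{2/(s+12)^3} = t^2·e^(-12t), and L⁻¹{6/(s+12)^3} = (6/2)·t^2·e^(-12t) = 3·t^2·e^(-12t)

Final answer: 3·t^2·e^(-12t)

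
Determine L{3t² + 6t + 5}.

L{3t² + 6t + 5} = 3·2/s³ + 6/s² + 5/s = 6/s³ + 6/s² + 5/s

Final answer: 6/s³ + 6/s² + 5/s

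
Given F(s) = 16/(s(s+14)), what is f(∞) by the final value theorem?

f(∞) = lim_{s→0} s·16/(s(s+14)) = lim_{s→0} 16/(s+14) = 16/14 = 8/7

Final answer: 8/7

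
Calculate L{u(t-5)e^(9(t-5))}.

u(t-a)f(t-a) with f(t)=e^(9t). L{e^(9t)} = 1/(s-9). By time shift: e^(-5s)/(s-9)

Final answer: e^(-5s)/(s-9)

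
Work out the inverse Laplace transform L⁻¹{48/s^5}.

L⁻¹{n!/s^(n+1)} = t^n with n=4. So L⁻¹{24/s^5} = t^4, and L⁻¹{48/s^5} = (48/24)·t^4 = 2·t^4

Final answer: 2·t^4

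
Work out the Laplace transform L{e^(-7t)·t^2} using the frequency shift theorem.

L{e^(at)·t^n} = n!/(s-a)^(n+1), so L{e^(-7t)·t^2} = 2/(s+7)^3

Final answer: 2/(s+7)^3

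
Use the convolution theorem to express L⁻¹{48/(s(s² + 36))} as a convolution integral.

48/(s(s² + 36)) = (1/s)·(48/(s² + 36)) = L{1}·L{8·sin(6t)}. So f(t) = 1*(8·sin(6t)) = ∫₀ᵗ 8·sin(6τ) dτ

Final answer: ∫₀ᵗ 8·sin(6τ) dτ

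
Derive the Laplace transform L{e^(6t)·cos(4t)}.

L{e^(at)·cos(ωt)} = (s-a)/((s-a)² + ω²), so L{e^(6t)·cos(4t)} = (s-6)/((s-6)² + 16)

Final answer: (s-6)/((s-6)² + 16)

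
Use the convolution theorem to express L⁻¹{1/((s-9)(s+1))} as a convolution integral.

1/((s-9)(s+1)) = (1/(s-9))·(1/(s+1)) = L{e^(9t)}·L{e^(-t)}. So f(t) = e^(9t)*e^(-t) = ∫₀ᵗ e^(9τ)·e^(-(t-τ)) dτ

Final answer: ∫₀ᵗ e^(9τ)·e^(-(t-τ)) dτ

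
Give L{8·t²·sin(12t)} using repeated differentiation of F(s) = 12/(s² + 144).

F(s) = 12/(s² + 144). F'(s) = -24s/(s² + 144)². F''(s) = -24(144 - 3s²)/(s² + 144)³ = (72s² - 3456)/(s² + 144)³. So L{t²·sin(12t)} = (-1)² F''(s) = (72s² - 3456)/(s² + 144)³. Then L{8·t²·sin(12t)} = 8·(72s² - 3456)/(s² + 144)³ = (576s² - 27648)/(s² + 144)³

Final answer: (576s² - 27648)/(s² + 144)³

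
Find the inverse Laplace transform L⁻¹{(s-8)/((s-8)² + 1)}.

Using frequency shift, L⁻¹{(s-8)/((s-8)² + 1)} = e^(8t)·cos(t)

Final answer: e^(8t)·cos(t)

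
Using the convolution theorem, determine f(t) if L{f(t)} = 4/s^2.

4/s^2 = (4/s)·(1/s) = L{4}·L{1}. By convolution, f(t) = 4*1 = ∫₀ᵗ 4·1 dτ = 4·t

Final answer: 4·t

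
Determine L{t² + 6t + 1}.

L{t² + 6t + 1} = 2/s³ + 6/s² + 1/s = 2/s³ + 6/s² + 1/s

Final answer: 2/s³ + 6/s² + 1/s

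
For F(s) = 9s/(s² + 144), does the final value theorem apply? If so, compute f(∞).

The final value theorem requires all poles of sF(s) in the left half-plane. sF(s) = 9s²/(s² + 144) has poles at s = ±12i (imaginary axis). Theorem does NOT apply (oscillatory system).

Final answer: Not applicable (oscillatory)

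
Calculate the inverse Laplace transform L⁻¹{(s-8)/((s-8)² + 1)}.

Using frequency shift, L⁻¹{(s-8)/((s-8)² + 1)} = e^(8t)·cos(t)

Final answer: e^(8t)·cos(t)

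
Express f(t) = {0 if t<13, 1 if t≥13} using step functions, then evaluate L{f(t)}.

f(t) = u(t-13). L{u(t-13)} = e^(-13s)/s, so L{f(t)} = e^(-13s)/s

Final answer: e^(-13s)/s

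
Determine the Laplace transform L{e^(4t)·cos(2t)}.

L{e^(at)·cos(ωt)} = (s-a)/((s-a)² + ω²), so L{e^(4t)·cos(2t)} = (s-4)/((s-4)² + 4)

Final answer: (s-4)/((s-4)² + 4)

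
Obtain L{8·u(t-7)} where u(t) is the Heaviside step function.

L{u(t-a)} = e^(-as)/s. Here a=7, so L{u(t-7)} = e^(-7s)/s, and L{8·u(t-7)} = 8·e^(-7s)/s

Final answer: 8·e^(-7s)/s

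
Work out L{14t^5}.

L{t^n} = n!/s^(n+1). So L{14t^5} = 14·5!/s^6 = 1680/s^6

Final answer: 1680/s^6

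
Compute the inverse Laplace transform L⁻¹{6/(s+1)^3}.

L⁻¹{n!/(s-a)^(n+1)} = t^n·e^(at) with n=2, a=-1. So L⁻¹{2/(s+1)^3} = t^2·e^(-t), and L⁻¹{6/(s+1)^3} = (6/2)·t^2·e^(-t) = 3·t^2·e^(-t)

Final answer: 3·t^2·e^(-t)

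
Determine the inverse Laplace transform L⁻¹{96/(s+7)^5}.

L⁻¹{n!/(s-a)^(n+1)} = t^n·e^(at) with n=4, a=-7. So L⁻¹{24/(s+7)^5} = t^4·e^(-7t), and L⁻¹{96/(s+7)^5} = (96/24)·t^4·e^(-7t) = 4·t^4·e^(-7t)

Final answer: 4·t^4·e^(-7t)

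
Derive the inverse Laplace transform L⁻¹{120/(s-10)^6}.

L⁻¹{n!/(s-a)^(n+1)} = t^n·e^(at), so L⁻¹{120/(s-10)^6} = t^5·e^(10t)

Final answer: t^5·e^(10t)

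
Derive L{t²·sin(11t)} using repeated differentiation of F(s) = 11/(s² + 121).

F(s) = 11/(s² + 121). F'(s) = -22s/(s² + 121)². F''(s) = -22(121 - 3s²)/(s² + 121)³ = (66s² - 2662)/(s² + 121)³. So L{t²·sin(11t)} = (-1)² F''(s) = (66s² - 2662)/(s² + 121)³

Final answer: (66s² - 2662)/(s² + 121)³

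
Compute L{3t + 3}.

L{3t + 3} = 3·L{t} + 3·L{1} = 3/s² + 3/s

Final answer: 3/s² + 3/s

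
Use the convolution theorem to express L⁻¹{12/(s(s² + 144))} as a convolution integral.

12/(s(s² + 144)) = (1/s)·(12/(s² + 144)) = L{1}·L{sin(12t)}. So f(t) = 1*(sin(12t)) = ∫₀ᵗ sin(12τ) dτ

Final answer: ∫₀ᵗ sin(12τ) dτ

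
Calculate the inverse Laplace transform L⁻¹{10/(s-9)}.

L⁻¹{1/(s-a)} = e^(at), so L⁻¹{1/(s-9)} = e^(9t), and L⁻¹{10/(s-9)} = 10·e^(9t)

Final answer: 10·e^(9t)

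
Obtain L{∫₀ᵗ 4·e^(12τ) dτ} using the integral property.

L{∫₀ᵗ f(τ)dτ} = F(s)/s with F(s) = 4/(s-12), so L{∫₀ᵗ 4·e^(12τ) dτ} = 4/(s(s-12))

Final answer: 4/(s(s-12))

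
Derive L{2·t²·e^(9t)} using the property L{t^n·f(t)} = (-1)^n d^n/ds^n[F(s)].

L{e^(9t)} = 1/(s-9). d/ds[1/(s-9)] = -1/(s-9)². d²/ds²[1/(s-9)] = 2/(s-9)³. So L{t²·e^(9t)} = (-1)² · 2/(s-9)³ = 2/(s-9)³. Then L{2·t²·e^(9t)} = 2·2/(s-9)³ = 4/(s-9)³

Final answer: 4/(s-9)³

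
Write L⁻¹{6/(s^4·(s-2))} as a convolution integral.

6/(s^4·(s-2)) = (6/s^4)·(1/(s-2)) = L{t^3}·L{e^(2t)}. So f(t) = t^3*e^(2t) = ∫₀ᵗ τ^3·e^(2(t-τ)) dτ

Final answer: ∫₀ᵗ τ^3·e^(2(t-τ)) dτ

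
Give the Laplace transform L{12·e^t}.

L{e^(at)} = 1/(s-a), so L{e^t} = 1/(s-1). Then L{12·e^t} = 12/(s-1)

Final answer: 12/(s-1)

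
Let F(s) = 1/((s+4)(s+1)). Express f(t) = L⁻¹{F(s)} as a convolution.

1/((s+4)(s+1)) = (1/(s+4))·(1/(s+1)) = L{e^(-4t)}·L{e^(-t)}. So f(t) = e^(-4t)*e^(-t) = ∫₀ᵗ e^(-4τ)·e^(-(t-τ)) dτ

Final answer: ∫₀ᵗ e^(-4τ)·e^(-(t-τ)) dτ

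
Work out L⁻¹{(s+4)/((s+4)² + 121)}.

Using frequency shift: L⁻¹{(s-a)/((s-a)² + b²)} = e^(at)cos(bt). Here a=-4, b=11

Final answer: e^(-4t)·cos(11t)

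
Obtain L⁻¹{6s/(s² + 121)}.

This is the form c·s/(s² + a²) with a = 11, c = 6. L⁻¹ = 6·cos(11t)

Final answer: 6·cos(11t)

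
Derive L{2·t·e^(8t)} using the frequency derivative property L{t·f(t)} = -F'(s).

L{e^(8t)} = 1/(s-8). By frequency derivative: L{t·e^(8t)} = -d/ds[1/(s-8)] = -(-1)/(s-8)² = 1/(s-8)². Then L{2·t·e^(8t)} = 2·1/(s-8)² = 2/(s-8)²

Final answer: 2/(s-8)²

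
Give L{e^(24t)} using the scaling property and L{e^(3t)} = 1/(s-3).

Using L{f(at)} = (1/a)F(s/a) with a=8 and f(t) = e^(3t): L{e^(24t)} = (1/8) · 1/((s/8)-3) = (1/8) · 8/(s-24) = 1/(s-24)

Final answer: 1/(s-24)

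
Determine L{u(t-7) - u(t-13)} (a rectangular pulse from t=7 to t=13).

L{u(t-a)} = e^(-as)/s. L{u(t-7) - u(t-13)} = (e^(-7s) - e^(-13s))/s

Final answer: (e^(-7s) - e^(-13s))/s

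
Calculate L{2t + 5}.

L{2t + 5} = 2·L{t} + 5·L{1} = 2/s² + 5/s

Final answer: 2/s² + 5/s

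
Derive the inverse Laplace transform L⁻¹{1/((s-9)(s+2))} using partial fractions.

Decompose: A/(s-9) + B/(s+2). A = 1/11, B = -1/11. f(t) = (e^(9t) - e^(-2t))/11

Final answer: (e^(9t) - e^(-2t))/11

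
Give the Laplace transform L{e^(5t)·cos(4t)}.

L{e^(at)·cos(ωt)} = (s-a)/((s-a)² + ω²), so L{e^(5t)·cos(4t)} = (s-5)/((s-5)² + 16)

Final answer: (s-5)/((s-5)² + 16)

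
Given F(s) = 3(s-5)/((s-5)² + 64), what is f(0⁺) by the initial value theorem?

f(0⁺) = lim_{s→∞} sF(s) = lim_{s→∞} 3s(s-5)/((s-5)² + 64) = 3

Final answer: 3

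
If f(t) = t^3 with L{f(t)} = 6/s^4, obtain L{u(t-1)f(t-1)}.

Time shift theorem: L{u(t-a)f(t-a)} = e^(-as)F(s). Here a=1, F(s) = 6/s^4, so L{u(t-1)f(t-1)} = e^(-s)·6/s^4

Final answer: e^(-s)·6/s^4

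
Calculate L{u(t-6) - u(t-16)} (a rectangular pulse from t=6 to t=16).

L{u(t-a)} = e^(-as)/s. L{u(t-6) - u(t-16)} = (e^(-6s) - e^(-16s))/s

Final answer: (e^(-6s) - e^(-16s))/s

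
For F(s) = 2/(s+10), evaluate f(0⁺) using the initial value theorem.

f(0⁺) = lim_{s→∞} s·2/(s+10) = lim_{s→∞} 2s/(s+10) = 2

Final answer: 2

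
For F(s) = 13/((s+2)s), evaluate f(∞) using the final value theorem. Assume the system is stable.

f(∞) = lim_{s→0} sF(s) = lim_{s→0} 13/(s+2) = 13/2

Final answer: 13/2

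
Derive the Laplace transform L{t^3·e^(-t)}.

L{t^n·e^(at)} = n!/(s-a)^(n+1), so L{t^3·e^(-t)} = 6/(s+1)^4

Final answer: 6/(s+1)^4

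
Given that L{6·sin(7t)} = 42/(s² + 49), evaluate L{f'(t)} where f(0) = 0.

L{f'(t)} = s·F(s) - f(0) = s·42/(s² + 49) - 0 = 42s/(s² + 49)

Final answer: 42s/(s² + 49)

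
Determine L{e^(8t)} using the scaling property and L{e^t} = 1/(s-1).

Using L{f(at)} = (1/a)F(s/a) with a=8 and f(t) = e^t: L{e^(8t)} = (1/8) · 1/((s/8)-1) = (1/8) · 8/(s-8) = 1/(s-8)

Final answer: 1/(s-8)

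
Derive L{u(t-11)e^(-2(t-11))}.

u(t-a)f(t-a) with f(t)=e^(-2t). L{e^(-2t)} = 1/(s+2). By time shift: e^(-11s)/(s+2)

Final answer: e^(-11s)/(s+2)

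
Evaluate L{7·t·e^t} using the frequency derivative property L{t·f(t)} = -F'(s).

L{e^t} = 1/(s-1). By frequency derivative: L{t·e^t} = -d/ds[1/(s-1)] = -(-1)/(s-1)² = 1/(s-1)². Then L{7·t·e^t} = 7·1/(s-1)² = 7/(s-1)²

Final answer: 7/(s-1)²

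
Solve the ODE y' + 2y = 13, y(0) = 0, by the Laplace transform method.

sY + 2Y = 13/s. Y = 13/(s(s+2)). Partial fractions: Y = 13/2/s - 13/2/(s+2)

Final answer: y(t) = 13/2(1 - e^(-2t))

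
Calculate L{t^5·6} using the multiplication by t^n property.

L{6} = 6/s. d^1/ds^1[1/s] = -1/s². d^2/ds^2[1/s] = 2/s^3. d^3/ds^3[1/s] = -6/s^4. d^4/ds^4[1/s] = 24/s^5. d^5/ds^5[1/s] = -120/s^6. So L{t^5} = (-1)^{5}·-120/s^6 = 120/s^6. Then L{t^5·6} = 6·120/s^6 = 720/s^6

Final answer: 720/s^6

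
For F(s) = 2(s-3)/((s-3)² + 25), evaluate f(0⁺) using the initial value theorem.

f(0⁺) = lim_{s→∞} sF(s) = lim_{s→∞} 2s(s-3)/((s-3)² + 25) = 2

Final answer: 2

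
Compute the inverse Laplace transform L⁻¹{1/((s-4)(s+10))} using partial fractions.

Decompose: A/(s-4) + B/(s+10). A = 1/14, B = -1/14. f(t) = (e^(4t) - e^(-10t))/14

Final answer: (e^(4t) - e^(-10t))/14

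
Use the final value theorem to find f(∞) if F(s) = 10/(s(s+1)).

f(∞) = lim_{s→0} s·10/(s(s+1)) = lim_{s→0} 10/(s+1) = 10/1 = 10

Final answer: 10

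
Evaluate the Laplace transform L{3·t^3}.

L{t^n} = n!/s^(n+1), so L{t^3} = 6/s^4. Then L{3·t^3} = 3·6/s^4 = 18/s^4

Final answer: 18/s^4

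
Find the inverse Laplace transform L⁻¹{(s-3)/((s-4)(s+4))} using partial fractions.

Using partial fractions, f(t) = (e^(4t) + 7e^(-4t))/8

Final answer: (e^(4t) + 7e^(-4t))/8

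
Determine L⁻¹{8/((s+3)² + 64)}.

Form: b/((s-a)² + b²) → e^(at)sin(bt). With a=-3, b=8

Final answer: e^(-3t)·sin(8t)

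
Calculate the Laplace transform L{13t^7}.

L{13t^7} = 13 · L{t^7} = 13 · 5040/s^8 = 65520/s^8

Final answer: 65520/s^8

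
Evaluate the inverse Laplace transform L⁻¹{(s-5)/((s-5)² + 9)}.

Using frequency shift, L⁻¹{(s-5)/((s-5)² + 9)} = e^(5t)·cos(3t)

Final answer: e^(5t)·cos(3t)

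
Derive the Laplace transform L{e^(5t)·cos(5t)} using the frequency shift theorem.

Frequency shift: L{e^(at)f(t)} = F(s-a). L{e^(5t)·cos(5t)} = (s-5)/((s-5)² + 25)

Final answer: (s-5)/((s-5)² + 25)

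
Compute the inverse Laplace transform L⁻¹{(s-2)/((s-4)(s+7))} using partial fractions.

Using partial fractions, f(t) = (2e^(4t) + 9e^(-7t))/11

Final answer: (2e^(4t) + 9e^(-7t))/11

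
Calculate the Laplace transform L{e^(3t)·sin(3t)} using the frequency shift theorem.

Frequency shift: L{e^(at)f(t)} = F(s-a). L{e^(3t)·sin(3t)} = 3/((s-3)² + 9)

Final answer: 3/((s-3)² + 9)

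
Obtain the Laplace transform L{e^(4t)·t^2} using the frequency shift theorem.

L{e^(at)·t^n} = n!/(s-a)^(n+1), so L{e^(4t)·t^2} = 2/(s-4)^3

Final answer: 2/(s-4)^3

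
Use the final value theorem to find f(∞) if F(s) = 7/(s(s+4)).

f(∞) = lim_{s→0} s·7/(s(s+4)) = lim_{s→0} 7/(s+4) = 7/4 = 7/4

Final answer: 7/4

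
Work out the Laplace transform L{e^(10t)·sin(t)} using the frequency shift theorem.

Frequency shift: L{e^(at)f(t)} = F(s-a). L{e^(10t)·sin(t)} = 1/((s-10)² + 1)

Final answer: 1/((s-10)² + 1)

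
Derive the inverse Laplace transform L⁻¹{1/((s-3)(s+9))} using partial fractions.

Decompose: A/(s-3) + B/(s+9). A = 1/12, B = -1/12. f(t) = (e^(3t) - e^(-9t))/12

Final answer: (e^(3t) - e^(-9t))/12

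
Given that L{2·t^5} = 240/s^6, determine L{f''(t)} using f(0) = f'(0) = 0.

L{f''(t)} = s²F(s) - sf(0) - f'(0) = s²·240/s^6 - 0 - 0 = 240/s^4

Final answer: 240/s^4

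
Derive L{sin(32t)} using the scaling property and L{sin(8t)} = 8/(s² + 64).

Using L{f(at)} = (1/a)F(s/a) with a=4: L{sin(32t)} = (1/4) · 8/((s/4)² + 64) = (1/4) · 8·16/(s² + 1024) = 32/(s² + 1024)

Final answer: 32/(s² + 1024)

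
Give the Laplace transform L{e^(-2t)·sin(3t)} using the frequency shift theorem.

Frequency shift: L{e^(at)f(t)} = F(s-a). L{e^(-2t)·sin(3t)} = 3/((s+2)² + 9)

Final answer: 3/((s+2)² + 9)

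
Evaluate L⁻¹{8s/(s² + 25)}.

This is the form c·s/(s² + a²) with a = 5, c = 8. L⁻¹ = 8·cos(5t)

Final answer: 8·cos(5t)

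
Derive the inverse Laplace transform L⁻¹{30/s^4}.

L⁻¹{n!/s^(n+1)} = t^n with n=3. So L⁻¹{6/s^4} = t^3, and L⁻¹{30/s^4} = (30/6)·t^3 = 5·t^3

Final answer: 5·t^3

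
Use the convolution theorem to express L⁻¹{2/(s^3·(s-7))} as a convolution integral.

2/(s^3·(s-7)) = (2/s^3)·(1/(s-7)) = L{t^2}·L{e^(7t)}. So f(t) = t^2*e^(7t) = ∫₀ᵗ τ^2·e^(7(t-τ)) dτ

Final answer: ∫₀ᵗ τ^2·e^(7(t-τ)) dτ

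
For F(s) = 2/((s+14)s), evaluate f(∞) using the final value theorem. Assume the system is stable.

f(∞) = lim_{s→0} sF(s) = lim_{s→0} 2/(s+14) = 1/7

Final answer: 1/7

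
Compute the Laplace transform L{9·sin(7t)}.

L{sin(ωt)} = ω/(s² + ω²), so L{sin(7t)} = 7/(s² + 49). Then L{9·sin(7t)} = 9·7/(s² + 49) = 63/(s² + 49)

Final answer: 63/(s² + 49)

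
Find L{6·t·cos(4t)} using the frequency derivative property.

L{cos(4t)} = s/(s² + 16). Derivative: d/ds[s/(s² + 16)] = [(s² + 16) - s·2s]/(s² + 16)² = (16 - s²)/(s² + 16)². So L{t·cos(4t)} = -F'(s) = (s² - 16)/(s² + 16)². Then L{6·t·cos(4t)} = 6·(s² - 16)/(s² + 16)²

Final answer: 6·(s² - 16)/(s² + 16)²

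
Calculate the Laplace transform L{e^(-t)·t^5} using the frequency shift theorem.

L{e^(at)·t^n} = n!/(s-a)^(n+1), so L{e^(-t)·t^5} = 120/(s+1)^6

Final answer: 120/(s+1)^6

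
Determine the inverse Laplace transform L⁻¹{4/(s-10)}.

L⁻¹{1/(s-a)} = e^(at), so L⁻¹{1/(s-10)} = e^(10t), and L⁻¹{4/(s-10)} = 4·e^(10t)

Final answer: 4·e^(10t)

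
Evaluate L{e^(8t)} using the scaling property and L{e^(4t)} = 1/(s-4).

Using L{f(at)} = (1/a)F(s/a) with a=2 and f(t) = e^(4t): L{e^(8t)} = (1/2) · 1/((s/2)-4) = (1/2) · 2/(s-8) = 1/(s-8)

Final answer: 1/(s-8)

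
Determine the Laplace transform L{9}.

L{9} = 9 · L{1} = 9/s

Final answer: 9/s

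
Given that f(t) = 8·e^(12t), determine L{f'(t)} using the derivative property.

f(0) = 8, F(s) = 8/(s-12). L{f'(t)} = s·F(s) - f(0) = 8s/(s-12) - 8 = (8s - 8(s-12))/(s-12) = 96/(s-12)

Final answer: 96/(s-12)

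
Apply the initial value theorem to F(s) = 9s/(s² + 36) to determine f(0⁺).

f(0⁺) = lim_{s→∞} s·9s/(s² + 36) = lim_{s→∞} 9s²/(s² + 36) = 9

Final answer: 9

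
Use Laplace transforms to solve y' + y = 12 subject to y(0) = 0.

sY + Y = 12/s. Y = 12/(s(s+1)). Partial fractions: Y = 12/s - 12/(s+1)

Final answer: y(t) = 12(1 - e^(-t))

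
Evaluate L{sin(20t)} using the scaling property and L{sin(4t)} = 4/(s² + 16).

Using L{f(at)} = (1/a)F(s/a) with a=5: L{sin(20t)} = (1/5) · 4/((s/5)² + 16) = (1/5) · 4·25/(s² + 400) = 20/(s² + 400)

Final answer: 20/(s² + 400)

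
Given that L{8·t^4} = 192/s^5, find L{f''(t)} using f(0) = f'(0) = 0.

L{f''(t)} = s²F(s) - sf(0) - f'(0) = s²·192/s^5 - 0 - 0 = 192/s^3

Final answer: 192/s^3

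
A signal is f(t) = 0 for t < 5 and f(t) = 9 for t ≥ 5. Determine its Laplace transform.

f(t) = 9·u(t-5). L{u(t-5)} = e^(-5s)/s, so L{f(t)} = 9·e^(-5s)/s

Final answer: 9·e^(-5s)/s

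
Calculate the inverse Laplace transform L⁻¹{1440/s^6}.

L⁻¹{n!/s^(n+1)} = t^n with n=5. So L⁻¹{120/s^6} = t^5, and L⁻¹{1440/s^6} = (1440/120)·t^5 = 12·t^5

Final answer: 12·t^5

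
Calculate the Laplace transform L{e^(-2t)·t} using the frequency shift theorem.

L{e^(at)·t^n} = n!/(s-a)^(n+1), so L{e^(-2t)·t} = 1/(s+2)^2

Final answer: 1/(s+2)^2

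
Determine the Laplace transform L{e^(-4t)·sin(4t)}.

L{e^(at)·sin(ωt)} = ω/((s-a)² + ω²), so L{e^(-4t)·sin(4t)} = 4/((s+4)² + 16)

Final answer: 4/((s+4)² + 16)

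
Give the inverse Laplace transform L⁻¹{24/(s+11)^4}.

L⁻¹{n!/(s-a)^(n+1)} = t^n·e^(at) with n=3, a=-11. So L⁻¹{6/(s+11)^4} = t^3·e^(-11t), and L⁻¹{24/(s+11)^4} = (24/6)·t^3·e^(-11t) = 4·t^3·e^(-11t)

Final answer: 4·t^3·e^(-11t)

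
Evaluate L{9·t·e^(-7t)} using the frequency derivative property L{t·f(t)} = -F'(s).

L{e^(-7t)} = 1/(s+7). By frequency derivative: L{t·e^(-7t)} = -d/ds[1/(s+7)] = -(-1)/(s+7)² = 1/(s+7)². Then L{9·t·e^(-7t)} = 9·1/(s+7)² = 9/(s+7)²

Final answer: 9/(s+7)²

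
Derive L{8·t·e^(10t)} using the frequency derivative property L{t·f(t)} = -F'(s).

L{e^(10t)} = 1/(s-10). By frequency derivative: L{t·e^(10t)} = -d/ds[1/(s-10)] = -(-1)/(s-10)² = 1/(s-10)². Then L{8·t·e^(10t)} = 8·1/(s-10)² = 8/(s-10)²

Final answer: 8/(s-10)²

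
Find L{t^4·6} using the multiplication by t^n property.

L{6} = 6/s. d^1/ds^1[1/s] = -1/s². d^2/ds^2[1/s] = 2/s^3. d^3/ds^3[1/s] = -6/s^4. d^4/ds^4[1/s] = 24/s^5. So L{t^4} = (-1)^{4}·24/s^5 = 24/s^5. Then L{t^4·6} = 6·24/s^5 = 144/s^5

Final answer: 144/s^5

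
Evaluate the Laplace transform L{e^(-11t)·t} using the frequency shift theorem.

L{e^(at)·t^n} = n!/(s-a)^(n+1), so L{e^(-11t)·t} = 1/(s+11)^2

Final answer: 1/(s+11)^2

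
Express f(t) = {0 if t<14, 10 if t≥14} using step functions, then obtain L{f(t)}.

f(t) = 10·u(t-14). L{u(t-14)} = e^(-14s)/s, so L{f(t)} = 10·e^(-14s)/s

Final answer: 10·e^(-14s)/s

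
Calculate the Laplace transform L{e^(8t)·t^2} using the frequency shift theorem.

L{e^(at)·t^n} = n!/(s-a)^(n+1), so L{e^(8t)·t^2} = 2/(s-8)^3

Final answer: 2/(s-8)^3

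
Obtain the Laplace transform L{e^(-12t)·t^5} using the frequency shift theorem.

L{e^(at)·t^n} = n!/(s-a)^(n+1), so L{e^(-12t)·t^5} = 120/(s+12)^6

Final answer: 120/(s+12)^6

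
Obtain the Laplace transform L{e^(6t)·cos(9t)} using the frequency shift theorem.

Frequency shift: L{e^(at)f(t)} = F(s-a). L{e^(6t)·cos(9t)} = (s-6)/((s-6)² + 81)

Final answer: (s-6)/((s-6)² + 81)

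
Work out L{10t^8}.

L{t^n} = n!/s^(n+1). So L{10t^8} = 10·8!/s^9 = 403200/s^9

Final answer: 403200/s^9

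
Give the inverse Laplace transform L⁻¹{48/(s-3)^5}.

L⁻¹{n!/(s-a)^(n+1)} = t^n·e^(at) with n=4, a=3. So L⁻¹{24/(s-3)^5} = t^4·e^(3t), and L⁻¹{48/(s-3)^5} = (48/24)·t^4·e^(3t) = 2·t^4·e^(3t)

Final answer: 2·t^4·e^(3t)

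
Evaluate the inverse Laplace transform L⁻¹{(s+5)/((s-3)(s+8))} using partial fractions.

Using partial fractions, f(t) = (8e^(3t) + 3e^(-8t))/11

Final answer: (8e^(3t) + 3e^(-8t))/11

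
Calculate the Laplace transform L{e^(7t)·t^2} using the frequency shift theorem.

L{e^(at)·t^n} = n!/(s-a)^(n+1), so L{e^(7t)·t^2} = 2/(s-7)^3

Final answer: 2/(s-7)^3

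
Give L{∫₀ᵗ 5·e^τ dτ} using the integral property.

L{∫₀ᵗ f(τ)dτ} = F(s)/s with F(s) = 5/(s-1), so L{∫₀ᵗ 5·e^τ dτ} = 5/(s(s-1))

Final answer: 5/(s(s-1))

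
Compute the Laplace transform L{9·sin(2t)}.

L{sin(ωt)} = ω/(s² + ω²), so L{sin(2t)} = 2/(s² + 4). Then L{9·sin(2t)} = 9·2/(s² + 4) = 18/(s² + 4)

Final answer: 18/(s² + 4)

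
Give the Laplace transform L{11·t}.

L{t^n} = n!/s^(n+1), so L{t} = 1/s^2. Then L{11·t} = 11·1/s^2 = 11/s^2

Final answer: 11/s^2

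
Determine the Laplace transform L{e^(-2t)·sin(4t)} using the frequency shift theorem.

Frequency shift: L{e^(at)f(t)} = F(s-a). L{e^(-2t)·sin(4t)} = 4/((s+2)² + 16)

Final answer: 4/((s+2)² + 16)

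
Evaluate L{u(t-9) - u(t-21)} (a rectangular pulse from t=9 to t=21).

L{u(t-a)} = e^(-as)/s. L{u(t-9) - u(t-21)} = (e^(-9s) - e^(-21s))/s

Final answer: (e^(-9s) - e^(-21s))/s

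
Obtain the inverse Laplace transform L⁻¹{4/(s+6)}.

L⁻¹{1/(s-a)} = e^(at), so L⁻¹{1/(s+6)} = e^(-6t), and L⁻¹{4/(s+6)} = 4·e^(-6t)

Final answer: 4·e^(-6t)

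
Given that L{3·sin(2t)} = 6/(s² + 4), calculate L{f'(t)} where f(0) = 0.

L{f'(t)} = s·F(s) - f(0) = s·6/(s² + 4) - 0 = 6s/(s² + 4)

Final answer: 6s/(s² + 4)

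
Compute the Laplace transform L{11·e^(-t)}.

L{e^(at)} = 1/(s-a), so L{e^(-t)} = 1/(s+1). Then L{11·e^(-t)} = 11/(s+1)

Final answer: 11/(s+1)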